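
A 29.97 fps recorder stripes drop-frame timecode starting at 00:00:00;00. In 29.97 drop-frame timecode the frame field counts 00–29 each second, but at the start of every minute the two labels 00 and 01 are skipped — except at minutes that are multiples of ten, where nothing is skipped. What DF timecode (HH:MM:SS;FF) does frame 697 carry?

00:00:23;07

Ten DF minutes hold 17982 frames, so frame 697 lies in block 0 (frames 0–17981) with 697 frames into that block.
The block's first minute is 1800 frames and the rest 1798 each; 697 frames reaches minute 0, so 0 × 18 + 0 × 2 = 0 labels have been skipped so far.
Adding those back, label number 697 + 0 = 697 at 30 labels/s is 23 s + 7 f = 0 h 0 min 23 s frame 7, i.e. 00:00:23;07.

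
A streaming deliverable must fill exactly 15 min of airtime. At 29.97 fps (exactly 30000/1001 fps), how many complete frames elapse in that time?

15 min = 900 s.
Frames = 900 × 30000/1001 = 27000000/1001 ≈ 26973.0270.
Complete frames: 26973.

26973 frames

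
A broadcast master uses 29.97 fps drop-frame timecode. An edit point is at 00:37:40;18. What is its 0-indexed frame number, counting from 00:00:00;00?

67750

Complete 10-minute blocks: 3, each 17982 frames → 53946.
Remaining 7 whole minutes in the current block: 1800 + 6 × 1798 = 12588 frames.
Within the current minute: 40 × 30 + 18 − 2 = 1216 (labels ;00/;01 skipped at this minute). Total = 53946 + 12588 + 1216 = 67750.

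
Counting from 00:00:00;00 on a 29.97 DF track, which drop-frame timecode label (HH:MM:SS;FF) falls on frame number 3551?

00:01:58;13

Ten DF minutes hold 17982 frames, so frame 3551 lies in block 0 (frames 0–17981) with 3551 frames into that block.
The block's first minute is 1800 frames and the rest 1798 each; 3551 frames reaches minute 1, so 0 × 18 + 1 × 2 = 2 labels have been skipped so far.
Adding those back, label number 3551 + 2 = 3553 at 30 labels/s is 118 s + 13 f = 0 h 1 min 58 s frame 13, i.e. 00:01:58;13.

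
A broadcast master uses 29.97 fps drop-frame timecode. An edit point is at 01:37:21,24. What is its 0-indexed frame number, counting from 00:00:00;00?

Complete 10-minute blocks: 9, each 17982 frames → 161838.
Remaining 7 whole minutes in the current block: 1800 + 6 × 1798 = 12588 frames.
Within the current minute: 21 × 30 + 24 − 2 = 652 (labels ;00/;01 skipped at this minute). Total = 161838 + 12588 + 652 = 175078.

175078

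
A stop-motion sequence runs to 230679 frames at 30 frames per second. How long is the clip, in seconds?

Running time = 230679 / (30) = 7689.3 s.

7689.3 seconds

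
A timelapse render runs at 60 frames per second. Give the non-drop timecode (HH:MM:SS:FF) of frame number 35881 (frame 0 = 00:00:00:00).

35881 ÷ 60 = 598 full seconds, remainder 1 frame.
598 s = 0 h 9 min 58 s.
Timecode: 00:09:58:01.

00:09:58:01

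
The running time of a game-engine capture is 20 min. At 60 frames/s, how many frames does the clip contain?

72000 frames

20 min = 1200 s.
Frames = 1200 × 60 = 72000.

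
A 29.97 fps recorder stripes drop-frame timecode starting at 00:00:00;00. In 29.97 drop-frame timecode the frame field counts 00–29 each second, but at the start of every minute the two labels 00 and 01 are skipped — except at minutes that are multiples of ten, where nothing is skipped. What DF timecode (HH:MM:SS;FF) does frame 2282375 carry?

Ten DF minutes hold 17982 frames, so frame 2282375 lies in block 126 (frames 2265732–2283713) with 16643 frames into that block.
The block's first minute is 1800 frames and the rest 1798 each; 16643 frames reaches minute 9, so 126 × 18 + 9 × 2 = 2286 labels have been skipped so far.
Adding those back, label number 2282375 + 2286 = 2284661 at 30 labels/s is 76155 s + 11 f = 21 h 9 min 15 s frame 11, i.e. 21:09:15;11.

21:09:15;11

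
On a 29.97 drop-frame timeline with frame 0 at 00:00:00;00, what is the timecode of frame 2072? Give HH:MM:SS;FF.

00:01:09;04

Ten DF minutes hold 17982 frames, so frame 2072 lies in block 0 (frames 0–17981) with 2072 frames into that block.
The block's first minute is 1800 frames and the rest 1798 each; 2072 frames reaches minute 1, so 0 × 18 + 1 × 2 = 2 labels have been skipped so far.
Adding those back, label number 2072 + 2 = 2074 at 30 labels/s is 69 s + 4 f = 0 h 1 min 9 s frame 4, i.e. 00:01:09;04.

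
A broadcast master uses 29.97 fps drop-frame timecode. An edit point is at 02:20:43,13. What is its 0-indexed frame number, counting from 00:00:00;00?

As if non-drop at 30 labels/s: (2 × 3600 + 20 × 60 + 43) × 30 + 13 = 253303.
Minute boundaries passed: 140; those not divisible by 10: 140 − 14 = 126; dropped labels = 2 × 126 = 252.
Actual frame index = 253303 − 252 = 253051.

253051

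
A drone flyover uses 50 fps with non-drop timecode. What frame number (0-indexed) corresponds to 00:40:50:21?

frame 122521

Total seconds to the label: (0 × 3600 + 40 × 60 + 50) = 2450.
Frame index = 2450 × 50 + 21 = 122521.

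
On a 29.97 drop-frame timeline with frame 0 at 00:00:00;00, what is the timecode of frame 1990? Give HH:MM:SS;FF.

Each 10-minute DF block holds 10 × 60 × 30 − 9 × 2 = 17982 frames. 1990 ÷ 17982 → 0 full blocks, remainder 1990.
Within the partial block the first minute is 1800 frames and each further minute 1798, so 1 further minute boundary passed. Total skipped labels = 18 × 0 + 2 × 1 = 2.
Non-drop label index = 1990 + 2 = 1992; at 30 labels/s that is 00:01:06:12, i.e. DF 00:01:06;12.

00:01:06;12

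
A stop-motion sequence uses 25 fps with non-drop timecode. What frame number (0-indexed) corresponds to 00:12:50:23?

frame 19273

Total seconds to the label: (0 × 3600 + 12 × 60 + 50) = 770.
Frame index = 770 × 25 + 23 = 19273.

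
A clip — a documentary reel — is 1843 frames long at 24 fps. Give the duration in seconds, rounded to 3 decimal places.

76.792 seconds

Running time = 1843 × 1/24 = 1843/24 s ≈ 76.792 s.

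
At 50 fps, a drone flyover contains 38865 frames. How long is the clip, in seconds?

Running time = 38865 / (50) = 777.3 s.

777.3 seconds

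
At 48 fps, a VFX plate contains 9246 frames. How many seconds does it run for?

Running time = 9246 / (48) = 192.625 s.

192.625 seconds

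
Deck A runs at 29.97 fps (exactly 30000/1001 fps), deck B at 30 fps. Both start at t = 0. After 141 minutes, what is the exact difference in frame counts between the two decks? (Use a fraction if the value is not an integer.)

253800/1001 frames

141 min = 8460 s.
A emits 30000/1001 × 8460 = 253800000/1001 frames; B emits 30 × 8460 = 253800.
Difference = 253800/1001 frames (≈ 253.5465); B is ahead of A.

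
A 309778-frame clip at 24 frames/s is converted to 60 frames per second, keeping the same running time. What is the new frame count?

Target frames = source frames × (target rate / source rate) = 309778 × (60)/(24) = 309778 × 5/2 = 774445.

774445 frames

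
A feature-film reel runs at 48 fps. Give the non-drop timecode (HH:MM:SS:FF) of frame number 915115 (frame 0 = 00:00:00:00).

05:17:44:43

915115 ÷ 48 = 19064 full seconds, remainder 43 frames.
19064 s = 5 h 17 min 44 s.
Timecode: 05:17:44:43.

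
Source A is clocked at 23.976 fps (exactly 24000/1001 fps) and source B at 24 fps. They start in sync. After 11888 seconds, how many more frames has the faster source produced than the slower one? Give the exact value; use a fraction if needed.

285312/1001 frames

A emits 24000/1001 × 11888 = 285312000/1001 frames; B emits 24 × 11888 = 285312.
Difference = 285312/1001 frames (≈ 285.0270); B is ahead of A.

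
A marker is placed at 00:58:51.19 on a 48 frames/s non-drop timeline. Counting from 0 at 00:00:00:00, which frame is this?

169507

Total seconds to the label: (0 × 3600 + 58 × 60 + 51) = 3531.
Frame index = 3531 × 48 + 19 = 169507.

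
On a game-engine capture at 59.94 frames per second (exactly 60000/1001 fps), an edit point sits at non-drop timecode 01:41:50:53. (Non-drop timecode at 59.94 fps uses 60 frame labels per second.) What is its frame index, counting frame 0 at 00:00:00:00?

frame 366653

Total seconds to the label: (1 × 3600 + 41 × 60 + 50) = 6110.
Frame index = 6110 × 60 + 53 = 366653.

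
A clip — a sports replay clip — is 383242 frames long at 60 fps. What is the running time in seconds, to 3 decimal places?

6387.367 seconds

Running time = 383242 × 1/60 = 191621/30 s ≈ 6387.367 s.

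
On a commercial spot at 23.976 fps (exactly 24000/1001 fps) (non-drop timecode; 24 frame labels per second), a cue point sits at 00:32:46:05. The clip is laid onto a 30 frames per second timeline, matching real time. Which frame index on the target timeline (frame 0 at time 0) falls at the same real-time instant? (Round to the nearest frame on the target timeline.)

Source frame index: (0×3600 + 32×60 + 46) × 24 + 5 = 47189.
Real time: 47189 / (24000/1001) = 47236189/24000 s.
Target frame: (47236189/24000) × (30) = 47236189/800 ≈ 59045.236 → 59045.

frame 59045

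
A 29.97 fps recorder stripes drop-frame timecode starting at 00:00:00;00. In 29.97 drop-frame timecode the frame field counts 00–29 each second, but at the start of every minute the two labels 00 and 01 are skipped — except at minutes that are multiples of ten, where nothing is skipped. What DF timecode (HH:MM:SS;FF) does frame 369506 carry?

03:25:29;06

Ten DF minutes hold 17982 frames, so frame 369506 lies in block 20 (frames 359640–377621) with 9866 frames into that block.
The block's first minute is 1800 frames and the rest 1798 each; 9866 frames reaches minute 5, so 20 × 18 + 5 × 2 = 370 labels have been skipped so far.
Adding those back, label number 369506 + 370 = 369876 at 30 labels/s is 12329 s + 6 f = 3 h 25 min 29 s frame 6, i.e. 03:25:29;06.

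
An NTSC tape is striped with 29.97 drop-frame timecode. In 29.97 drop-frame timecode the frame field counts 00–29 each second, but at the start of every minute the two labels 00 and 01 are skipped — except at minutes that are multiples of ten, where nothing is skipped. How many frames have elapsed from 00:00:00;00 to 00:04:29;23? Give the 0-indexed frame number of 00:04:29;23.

8085

Complete 10-minute blocks: 0, each 17982 frames → 0.
Remaining 4 whole minutes in the current block: 1800 + 3 × 1798 = 7194 frames.
Within the current minute: 29 × 30 + 23 − 2 = 891 (labels ;00/;01 skipped at this minute). Total = 0 + 7194 + 891 = 8085.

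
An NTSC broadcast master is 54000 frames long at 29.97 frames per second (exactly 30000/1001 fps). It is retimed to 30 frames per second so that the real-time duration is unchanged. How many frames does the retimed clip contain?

54054 frames

Target frames = source frames × (target rate / source rate) = 54000 × (30)/(30000/1001) = 54000 × 1001/1000 = 54054.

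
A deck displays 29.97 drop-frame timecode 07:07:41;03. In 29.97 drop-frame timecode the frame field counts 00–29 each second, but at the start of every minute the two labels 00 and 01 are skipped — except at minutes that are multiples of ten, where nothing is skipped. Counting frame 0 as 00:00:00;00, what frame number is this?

769063

As if non-drop at 30 labels/s: (7 × 3600 + 7 × 60 + 41) × 30 + 3 = 769833.
Minute boundaries passed: 427; those not divisible by 10: 427 − 42 = 385; dropped labels = 2 × 385 = 770.
Actual frame index = 769833 − 770 = 769063.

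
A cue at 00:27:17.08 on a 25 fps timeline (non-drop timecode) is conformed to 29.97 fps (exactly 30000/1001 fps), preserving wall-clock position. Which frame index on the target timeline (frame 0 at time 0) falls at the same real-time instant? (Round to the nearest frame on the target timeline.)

frame 49071

Source frame index: (0×3600 + 27×60 + 17) × 25 + 8 = 40933.
Real time: 40933 / (25) = 40933/25 s.
Target frame: (40933/25) × (30000/1001) = 49119600/1001 ≈ 49070.529 → 49071.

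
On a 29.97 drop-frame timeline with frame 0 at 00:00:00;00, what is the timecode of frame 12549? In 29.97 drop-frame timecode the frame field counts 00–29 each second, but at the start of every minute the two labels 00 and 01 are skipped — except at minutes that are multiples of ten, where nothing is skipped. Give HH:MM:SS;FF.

Ten DF minutes hold 17982 frames, so frame 12549 lies in block 0 (frames 0–17981) with 12549 frames into that block.
The block's first minute is 1800 frames and the rest 1798 each; 12549 frames reaches minute 6, so 0 × 18 + 6 × 2 = 12 labels have been skipped so far.
Adding those back, label number 12549 + 12 = 12561 at 30 labels/s is 418 s + 21 f = 0 h 6 min 58 s frame 21, i.e. 00:06:58;21.

00:06:58;21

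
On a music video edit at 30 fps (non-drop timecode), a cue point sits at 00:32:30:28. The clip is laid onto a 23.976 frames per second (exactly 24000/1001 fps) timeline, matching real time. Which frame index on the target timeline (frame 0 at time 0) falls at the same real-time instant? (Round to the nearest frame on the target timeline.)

Source frame index: (0×3600 + 32×60 + 30) × 30 + 28 = 58528.
Real time: 58528 / (30) = 29264/15 s.
Target frame: (29264/15) × (24000/1001) = 46822400/1001 ≈ 46775.624 → 46776.

frame 46776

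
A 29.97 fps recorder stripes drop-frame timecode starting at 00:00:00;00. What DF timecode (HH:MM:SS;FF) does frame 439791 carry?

04:04:34;11

Each 10-minute DF block holds 10 × 60 × 30 − 9 × 2 = 17982 frames. 439791 ÷ 17982 → 24 full blocks, remainder 8223.
Within the partial block the first minute is 1800 frames and each further minute 1798, so 4 further minute boundaries passed. Total skipped labels = 18 × 24 + 2 × 4 = 440.
Non-drop label index = 439791 + 440 = 440231; at 30 labels/s that is 04:04:34:11, i.e. DF 04:04:34;11.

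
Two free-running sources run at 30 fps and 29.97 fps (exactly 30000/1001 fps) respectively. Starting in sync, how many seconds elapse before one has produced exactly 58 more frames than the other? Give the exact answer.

29029/15 seconds

The gap grows by |30000/1001 − 30| = 30/1001 frames per second.
Time for a 58-frame gap: 58 ÷ (30/1001) = 29029/15 s.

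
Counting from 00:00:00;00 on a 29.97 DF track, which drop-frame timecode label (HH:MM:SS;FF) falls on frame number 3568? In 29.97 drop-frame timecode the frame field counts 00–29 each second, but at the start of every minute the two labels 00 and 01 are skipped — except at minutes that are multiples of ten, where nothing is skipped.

00:01:59;00

Each 10-minute DF block holds 10 × 60 × 30 − 9 × 2 = 17982 frames. 3568 ÷ 17982 → 0 full blocks, remainder 3568.
Within the partial block the first minute is 1800 frames and each further minute 1798, so 1 further minute boundary passed. Total skipped labels = 18 × 0 + 2 × 1 = 2.
Non-drop label index = 3568 + 2 = 3570; at 30 labels/s that is 00:01:59:00, i.e. DF 00:01:59;00.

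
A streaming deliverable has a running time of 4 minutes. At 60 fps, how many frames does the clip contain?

14400 frames

4 min = 240 s.
Frames = 240 × 60 = 14400.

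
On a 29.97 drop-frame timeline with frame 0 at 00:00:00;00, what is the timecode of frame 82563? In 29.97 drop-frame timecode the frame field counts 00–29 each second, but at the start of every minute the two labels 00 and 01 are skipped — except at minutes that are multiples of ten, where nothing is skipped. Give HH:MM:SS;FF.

00:45:54;25

Ten DF minutes hold 17982 frames, so frame 82563 lies in block 4 (frames 71928–89909) with 10635 frames into that block.
The block's first minute is 1800 frames and the rest 1798 each; 10635 frames reaches minute 5, so 4 × 18 + 5 × 2 = 82 labels have been skipped so far.
Adding those back, label number 82563 + 82 = 82645 at 30 labels/s is 2754 s + 25 f = 0 h 45 min 54 s frame 25, i.e. 00:45:54;25.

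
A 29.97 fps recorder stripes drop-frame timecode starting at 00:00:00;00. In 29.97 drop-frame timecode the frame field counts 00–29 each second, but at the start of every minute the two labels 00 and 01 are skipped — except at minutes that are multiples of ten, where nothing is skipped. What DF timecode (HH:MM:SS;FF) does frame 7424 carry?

Each 10-minute DF block holds 10 × 60 × 30 − 9 × 2 = 17982 frames. 7424 ÷ 17982 → 0 full blocks, remainder 7424.
Within the partial block the first minute is 1800 frames and each further minute 1798, so 4 further minute boundaries passed. Total skipped labels = 18 × 0 + 2 × 4 = 8.
Non-drop label index = 7424 + 8 = 7432; at 30 labels/s that is 00:04:07:22, i.e. DF 00:04:07;22.

00:04:07;22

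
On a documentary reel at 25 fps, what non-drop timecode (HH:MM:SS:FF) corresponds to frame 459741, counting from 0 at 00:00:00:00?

459741 ÷ 25 = 18389 full seconds, remainder 16 frames.
18389 s = 5 h 6 min 29 s.
Timecode: 05:06:29:16.

05:06:29:16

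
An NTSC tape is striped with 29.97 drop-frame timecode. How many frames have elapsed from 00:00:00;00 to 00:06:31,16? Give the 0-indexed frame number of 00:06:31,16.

Complete 10-minute blocks: 0, each 17982 frames → 0.
Remaining 6 whole minutes in the current block: 1800 + 5 × 1798 = 10790 frames.
Within the current minute: 31 × 30 + 16 − 2 = 944 (labels ;00/;01 skipped at this minute). Total = 0 + 10790 + 944 = 11734.

11734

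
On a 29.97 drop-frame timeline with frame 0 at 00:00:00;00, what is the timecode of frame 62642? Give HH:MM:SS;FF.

Each 10-minute DF block holds 10 × 60 × 30 − 9 × 2 = 17982 frames. 62642 ÷ 17982 → 3 full blocks, remainder 8696.
Within the partial block the first minute is 1800 frames and each further minute 1798, so 4 further minute boundaries passed. Total skipped labels = 18 × 3 + 2 × 4 = 62.
Non-drop label index = 62642 + 62 = 62704; at 30 labels/s that is 00:34:50:04, i.e. DF 00:34:50;04.

00:34:50;04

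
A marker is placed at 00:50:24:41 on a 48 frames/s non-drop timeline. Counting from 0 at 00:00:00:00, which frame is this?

frame 145193

Total seconds to the label: (0 × 3600 + 50 × 60 + 24) = 3024.
Frame index = 3024 × 48 + 41 = 145193.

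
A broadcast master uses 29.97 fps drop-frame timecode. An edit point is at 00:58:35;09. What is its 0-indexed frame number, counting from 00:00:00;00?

Complete 10-minute blocks: 5, each 17982 frames → 89910.
Remaining 8 whole minutes in the current block: 1800 + 7 × 1798 = 14386 frames.
Within the current minute: 35 × 30 + 9 − 2 = 1057 (labels ;00/;01 skipped at this minute). Total = 89910 + 14386 + 1057 = 105353.

105353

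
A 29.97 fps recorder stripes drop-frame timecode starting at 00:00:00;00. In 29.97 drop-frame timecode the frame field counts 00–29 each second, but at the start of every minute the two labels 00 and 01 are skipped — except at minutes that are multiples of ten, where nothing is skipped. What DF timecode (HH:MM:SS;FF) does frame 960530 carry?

08:54:09;22

Each 10-minute DF block holds 10 × 60 × 30 − 9 × 2 = 17982 frames. 960530 ÷ 17982 → 53 full blocks, remainder 7484.
Within the partial block the first minute is 1800 frames and each further minute 1798, so 4 further minute boundaries passed. Total skipped labels = 18 × 53 + 2 × 4 = 962.
Non-drop label index = 960530 + 962 = 961492; at 30 labels/s that is 08:54:09:22, i.e. DF 08:54:09;22.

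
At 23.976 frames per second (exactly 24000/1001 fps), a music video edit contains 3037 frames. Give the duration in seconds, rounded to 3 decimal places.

Running time = 3037 × 1001/24000 = 3040037/24000 s ≈ 126.668 s.

126.668 seconds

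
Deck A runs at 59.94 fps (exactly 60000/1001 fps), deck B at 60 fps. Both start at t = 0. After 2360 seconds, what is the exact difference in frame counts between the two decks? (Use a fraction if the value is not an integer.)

A emits 60000/1001 × 2360 = 141600000/1001 frames; B emits 60 × 2360 = 141600.
Difference = 141600/1001 frames (≈ 141.4585); B is ahead of A.

141600/1001 frames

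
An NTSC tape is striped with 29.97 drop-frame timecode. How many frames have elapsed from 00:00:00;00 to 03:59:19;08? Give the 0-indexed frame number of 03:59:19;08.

Complete 10-minute blocks: 23, each 17982 frames → 413586.
Remaining 9 whole minutes in the current block: 1800 + 8 × 1798 = 16184 frames.
Within the current minute: 19 × 30 + 8 − 2 = 576 (labels ;00/;01 skipped at this minute). Total = 413586 + 16184 + 576 = 430346.

430346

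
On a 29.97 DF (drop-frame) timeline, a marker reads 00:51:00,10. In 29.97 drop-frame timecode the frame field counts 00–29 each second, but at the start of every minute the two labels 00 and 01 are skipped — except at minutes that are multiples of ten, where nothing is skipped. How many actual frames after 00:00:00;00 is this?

As if non-drop at 30 labels/s: (0 × 3600 + 51 × 60 + 0) × 30 + 10 = 91810.
Minute boundaries passed: 51; those not divisible by 10: 51 − 5 = 46; dropped labels = 2 × 46 = 92.
Actual frame index = 91810 − 92 = 91718.

91718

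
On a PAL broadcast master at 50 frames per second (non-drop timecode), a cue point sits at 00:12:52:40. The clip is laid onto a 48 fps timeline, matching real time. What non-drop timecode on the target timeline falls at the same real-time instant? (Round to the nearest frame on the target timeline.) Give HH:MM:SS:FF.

00:12:52:38

Source frame index: (0×3600 + 12×60 + 52) × 50 + 40 = 38640.
Real time: 38640 / (50) = 3864/5 s.
Target frame: (3864/5) × (48) = 185472/5 ≈ 37094.400 → 37094.
At 48 labels/s: frame 37094 → 00:12:52:38.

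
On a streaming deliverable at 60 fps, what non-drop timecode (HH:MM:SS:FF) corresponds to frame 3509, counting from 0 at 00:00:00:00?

00:00:58:29

3509 ÷ 60 = 58 full seconds, remainder 29 frames.
58 s = 0 h 0 min 58 s.
Timecode: 00:00:58:29.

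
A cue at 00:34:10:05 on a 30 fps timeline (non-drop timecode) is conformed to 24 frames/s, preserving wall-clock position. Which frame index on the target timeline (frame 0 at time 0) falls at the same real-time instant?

Source frame index: (0×3600 + 34×60 + 10) × 30 + 5 = 61505.
Real time: 61505 / (30) = 12301/6 s.
Target frame: (12301/6) × (24) = 49204.

frame 49204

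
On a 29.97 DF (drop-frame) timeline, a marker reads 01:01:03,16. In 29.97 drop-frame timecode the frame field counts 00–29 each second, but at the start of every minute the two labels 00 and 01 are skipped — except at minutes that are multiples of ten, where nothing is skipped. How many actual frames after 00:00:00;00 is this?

109796

Complete 10-minute blocks: 6, each 17982 frames → 107892.
Remaining 1 whole minute in the current block: 1800 + 0 × 1798 = 1800 frames.
Within the current minute: 3 × 30 + 16 − 2 = 104 (labels ;00/;01 skipped at this minute). Total = 107892 + 1800 + 104 = 109796.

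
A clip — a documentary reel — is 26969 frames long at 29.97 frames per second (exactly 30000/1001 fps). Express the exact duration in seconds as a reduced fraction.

Running time = 26969 ÷ (30000/1001) = 26969 × 1001/30000 = 26995969/30000 s.

26995969/30000 seconds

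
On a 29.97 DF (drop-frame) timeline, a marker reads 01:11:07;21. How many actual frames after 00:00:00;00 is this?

Complete 10-minute blocks: 7, each 17982 frames → 125874.
Remaining 1 whole minute in the current block: 1800 + 0 × 1798 = 1800 frames.
Within the current minute: 7 × 30 + 21 − 2 = 229 (labels ;00/;01 skipped at this minute). Total = 125874 + 1800 + 229 = 127903.

127903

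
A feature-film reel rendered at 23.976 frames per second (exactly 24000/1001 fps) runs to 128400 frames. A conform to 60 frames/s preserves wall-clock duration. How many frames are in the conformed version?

321321 frames

Target frames = source frames × (target rate / source rate) = 128400 × (60)/(24000/1001) = 128400 × 1001/400 = 321321.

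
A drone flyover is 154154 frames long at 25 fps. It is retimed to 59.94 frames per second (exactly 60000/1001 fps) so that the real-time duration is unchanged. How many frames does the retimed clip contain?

Target frames = source frames × (target rate / source rate) = 154154 × (60000/1001)/(25) = 154154 × 2400/1001 = 369600.

369600 frames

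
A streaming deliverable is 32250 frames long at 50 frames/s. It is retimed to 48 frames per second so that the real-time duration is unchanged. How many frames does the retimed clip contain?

30960 frames

Target frames = source frames × (target rate / source rate) = 32250 × (48)/(50) = 32250 × 24/25 = 30960.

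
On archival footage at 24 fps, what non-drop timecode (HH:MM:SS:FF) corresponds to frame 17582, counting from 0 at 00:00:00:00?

00:12:12:14

17582 ÷ 24 = 732 full seconds, remainder 14 frames.
732 s = 0 h 12 min 12 s.
Timecode: 00:12:12:14.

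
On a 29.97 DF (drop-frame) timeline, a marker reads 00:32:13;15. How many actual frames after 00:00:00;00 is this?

Complete 10-minute blocks: 3, each 17982 frames → 53946.
Remaining 2 whole minutes in the current block: 1800 + 1 × 1798 = 3598 frames.
Within the current minute: 13 × 30 + 15 − 2 = 403 (labels ;00/;01 skipped at this minute). Total = 53946 + 3598 + 403 = 57947.

57947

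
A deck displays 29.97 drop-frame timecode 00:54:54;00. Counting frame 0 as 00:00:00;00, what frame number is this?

Complete 10-minute blocks: 5, each 17982 frames → 89910.
Remaining 4 whole minutes in the current block: 1800 + 3 × 1798 = 7194 frames.
Within the current minute: 54 × 30 + 0 − 2 = 1618 (labels ;00/;01 skipped at this minute). Total = 89910 + 7194 + 1618 = 98722.

98722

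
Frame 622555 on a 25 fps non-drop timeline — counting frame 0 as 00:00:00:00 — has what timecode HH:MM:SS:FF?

622555 ÷ 25 = 24902 full seconds, remainder 5 frames.
24902 s = 6 h 55 min 2 s.
Timecode: 06:55:02:05.

06:55:02:05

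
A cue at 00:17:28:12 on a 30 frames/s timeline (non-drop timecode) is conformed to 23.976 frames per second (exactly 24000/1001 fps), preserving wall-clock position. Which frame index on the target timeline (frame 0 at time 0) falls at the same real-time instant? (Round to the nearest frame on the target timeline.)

Source frame index: (0×3600 + 17×60 + 28) × 30 + 12 = 31452.
Real time: 31452 / (30) = 5242/5 s.
Target frame: (5242/5) × (24000/1001) = 25161600/1001 ≈ 25136.464 → 25136.

frame 25136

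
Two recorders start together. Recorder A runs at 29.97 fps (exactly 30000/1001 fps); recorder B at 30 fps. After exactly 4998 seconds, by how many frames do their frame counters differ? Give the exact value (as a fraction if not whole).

21420/143 frames

A emits 30000/1001 × 4998 = 21420000/143 frames; B emits 30 × 4998 = 149940.
Difference = 21420/143 frames (≈ 149.7902); B is ahead of A.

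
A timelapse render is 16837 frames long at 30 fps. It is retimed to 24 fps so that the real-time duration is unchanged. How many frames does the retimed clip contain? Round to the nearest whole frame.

Frames at target rate = 16837 × (24) / (30) = 67348/5 ≈ 13469.600.
Nearest whole frame: 13470.

13470 frames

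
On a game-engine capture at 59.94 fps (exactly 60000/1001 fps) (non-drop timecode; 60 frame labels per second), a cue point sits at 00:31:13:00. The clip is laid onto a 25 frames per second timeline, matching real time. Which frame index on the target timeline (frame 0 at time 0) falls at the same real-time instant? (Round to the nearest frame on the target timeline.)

Source frame index: (0×3600 + 31×60 + 13) × 60 + 0 = 112380.
Real time: 112380 / (60000/1001) = 1874873/1000 s.
Target frame: (1874873/1000) × (25) = 1874873/40 ≈ 46871.825 → 46872.

frame 46872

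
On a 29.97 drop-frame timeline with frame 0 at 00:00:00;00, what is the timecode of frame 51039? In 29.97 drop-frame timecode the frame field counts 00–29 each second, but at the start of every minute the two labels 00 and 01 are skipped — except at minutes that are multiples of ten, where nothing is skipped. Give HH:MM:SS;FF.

Each 10-minute DF block holds 10 × 60 × 30 − 9 × 2 = 17982 frames. 51039 ÷ 17982 → 2 full blocks, remainder 15075.
Within the partial block the first minute is 1800 frames and each further minute 1798, so 8 further minute boundaries passed. Total skipped labels = 18 × 2 + 2 × 8 = 52.
Non-drop label index = 51039 + 52 = 51091; at 30 labels/s that is 00:28:23:01, i.e. DF 00:28:23;01.

00:28:23;01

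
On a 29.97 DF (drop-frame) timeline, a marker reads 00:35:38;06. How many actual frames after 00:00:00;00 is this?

64082

As if non-drop at 30 labels/s: (0 × 3600 + 35 × 60 + 38) × 30 + 6 = 64146.
Minute boundaries passed: 35; those not divisible by 10: 35 − 3 = 32; dropped labels = 2 × 32 = 64.
Actual frame index = 64146 − 64 = 64082.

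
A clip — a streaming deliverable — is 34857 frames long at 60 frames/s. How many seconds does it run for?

580.95 seconds

Running time = 34857 / (60) = 580.95 s.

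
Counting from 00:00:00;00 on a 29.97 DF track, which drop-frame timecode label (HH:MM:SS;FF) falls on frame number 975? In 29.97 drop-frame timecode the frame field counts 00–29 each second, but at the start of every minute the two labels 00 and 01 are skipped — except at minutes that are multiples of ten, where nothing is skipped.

Ten DF minutes hold 17982 frames, so frame 975 lies in block 0 (frames 0–17981) with 975 frames into that block.
The block's first minute is 1800 frames and the rest 1798 each; 975 frames reaches minute 0, so 0 × 18 + 0 × 2 = 0 labels have been skipped so far.
Adding those back, label number 975 + 0 = 975 at 30 labels/s is 32 s + 15 f = 0 h 0 min 32 s frame 15, i.e. 00:00:32;15.

00:00:32;15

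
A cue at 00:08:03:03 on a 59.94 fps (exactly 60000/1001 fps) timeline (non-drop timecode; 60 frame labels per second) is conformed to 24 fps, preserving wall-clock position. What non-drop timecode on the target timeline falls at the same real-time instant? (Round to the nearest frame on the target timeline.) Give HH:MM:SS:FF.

Source frame index: (0×3600 + 8×60 + 3) × 60 + 3 = 28983.
Real time: 28983 / (60000/1001) = 9670661/20000 s.
Target frame: (9670661/20000) × (24) = 29011983/2500 ≈ 11604.793 → 11605.
At 24 labels/s: frame 11605 → 00:08:03:13.

00:08:03:13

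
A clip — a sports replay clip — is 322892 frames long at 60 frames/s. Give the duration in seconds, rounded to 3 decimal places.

Running time = 322892 × 1/60 = 80723/15 s ≈ 5381.533 s.

5381.533 seconds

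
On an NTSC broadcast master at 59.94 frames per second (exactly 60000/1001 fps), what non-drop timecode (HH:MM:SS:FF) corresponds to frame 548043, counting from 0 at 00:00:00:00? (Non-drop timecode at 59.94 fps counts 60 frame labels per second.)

548043 ÷ 60 = 9134 full seconds, remainder 3 frames.
9134 s = 2 h 32 min 14 s.
Timecode: 02:32:14:03.

02:32:14:03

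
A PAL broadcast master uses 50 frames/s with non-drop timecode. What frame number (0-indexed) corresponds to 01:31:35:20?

Total seconds to the label: (1 × 3600 + 31 × 60 + 35) = 5495.
Frame index = 5495 × 50 + 20 = 274770.

frame 274770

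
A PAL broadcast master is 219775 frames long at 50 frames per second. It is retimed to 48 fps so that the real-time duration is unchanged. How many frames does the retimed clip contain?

Target frames = source frames × (target rate / source rate) = 219775 × (48)/(50) = 219775 × 24/25 = 210984.

210984 frames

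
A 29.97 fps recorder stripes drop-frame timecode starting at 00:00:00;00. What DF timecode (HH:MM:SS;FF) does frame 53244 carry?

Ten DF minutes hold 17982 frames, so frame 53244 lies in block 2 (frames 35964–53945) with 17280 frames into that block.
The block's first minute is 1800 frames and the rest 1798 each; 17280 frames reaches minute 9, so 2 × 18 + 9 × 2 = 54 labels have been skipped so far.
Adding those back, label number 53244 + 54 = 53298 at 30 labels/s is 1776 s + 18 f = 0 h 29 min 36 s frame 18, i.e. 00:29:36;18.

00:29:36;18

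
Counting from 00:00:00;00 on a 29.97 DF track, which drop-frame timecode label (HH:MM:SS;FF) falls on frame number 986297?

09:08:29;15

Ten DF minutes hold 17982 frames, so frame 986297 lies in block 54 (frames 971028–989009) with 15269 frames into that block.
The block's first minute is 1800 frames and the rest 1798 each; 15269 frames reaches minute 8, so 54 × 18 + 8 × 2 = 988 labels have been skipped so far.
Adding those back, label number 986297 + 988 = 987285 at 30 labels/s is 32909 s + 15 f = 9 h 8 min 29 s frame 15, i.e. 09:08:29;15.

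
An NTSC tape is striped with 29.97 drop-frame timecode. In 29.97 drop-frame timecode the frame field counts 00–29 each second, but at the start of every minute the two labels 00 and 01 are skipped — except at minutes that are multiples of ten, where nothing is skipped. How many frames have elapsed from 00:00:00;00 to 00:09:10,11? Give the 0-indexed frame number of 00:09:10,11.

As if non-drop at 30 labels/s: (0 × 3600 + 9 × 60 + 10) × 30 + 11 = 16511.
Minute boundaries passed: 9; those not divisible by 10: 9 − 0 = 9; dropped labels = 2 × 9 = 18.
Actual frame index = 16511 − 18 = 16493.

16493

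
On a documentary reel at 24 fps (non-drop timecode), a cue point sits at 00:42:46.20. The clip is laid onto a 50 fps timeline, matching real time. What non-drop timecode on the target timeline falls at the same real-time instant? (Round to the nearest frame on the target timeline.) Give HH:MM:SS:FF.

00:42:46:42

Source frame index: (0×3600 + 42×60 + 46) × 24 + 20 = 61604.
Real time: 61604 / (24) = 15401/6 s.
Target frame: (15401/6) × (50) = 385025/3 ≈ 128341.667 → 128342.
At 50 labels/s: frame 128342 → 00:42:46:42.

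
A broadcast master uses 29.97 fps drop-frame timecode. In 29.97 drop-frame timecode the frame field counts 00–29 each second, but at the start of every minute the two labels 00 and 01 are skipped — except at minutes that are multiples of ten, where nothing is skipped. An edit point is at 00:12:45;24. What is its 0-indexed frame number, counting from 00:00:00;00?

22952

As if non-drop at 30 labels/s: (0 × 3600 + 12 × 60 + 45) × 30 + 24 = 22974.
Minute boundaries passed: 12; those not divisible by 10: 12 − 1 = 11; dropped labels = 2 × 11 = 22.
Actual frame index = 22974 − 22 = 22952.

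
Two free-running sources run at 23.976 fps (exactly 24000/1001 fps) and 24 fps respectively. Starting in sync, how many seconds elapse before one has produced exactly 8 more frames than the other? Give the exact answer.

1001/3 seconds

The gap grows by |24 − 24000/1001| = 24/1001 frames per second.
Time for a 8-frame gap: 8 ÷ (24/1001) = 1001/3 s.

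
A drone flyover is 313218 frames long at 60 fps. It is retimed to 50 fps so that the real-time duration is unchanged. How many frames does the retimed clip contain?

Target frames = source frames × (target rate / source rate) = 313218 × (50)/(60) = 313218 × 5/6 = 261015.

261015 frames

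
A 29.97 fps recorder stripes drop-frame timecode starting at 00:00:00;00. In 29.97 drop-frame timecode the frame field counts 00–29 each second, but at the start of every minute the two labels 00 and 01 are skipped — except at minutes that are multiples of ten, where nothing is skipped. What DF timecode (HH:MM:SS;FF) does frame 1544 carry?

00:00:51;14

Ten DF minutes hold 17982 frames, so frame 1544 lies in block 0 (frames 0–17981) with 1544 frames into that block.
The block's first minute is 1800 frames and the rest 1798 each; 1544 frames reaches minute 0, so 0 × 18 + 0 × 2 = 0 labels have been skipped so far.
Adding those back, label number 1544 + 0 = 1544 at 30 labels/s is 51 s + 14 f = 0 h 0 min 51 s frame 14, i.e. 00:00:51;14.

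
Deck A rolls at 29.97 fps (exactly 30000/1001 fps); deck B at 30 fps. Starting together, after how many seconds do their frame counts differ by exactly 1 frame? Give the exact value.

The gap grows by |30 − 30000/1001| = 30/1001 frames per second.
Time for a 1-frame gap: 1 ÷ (30/1001) = 1001/30 s.

1001/30 seconds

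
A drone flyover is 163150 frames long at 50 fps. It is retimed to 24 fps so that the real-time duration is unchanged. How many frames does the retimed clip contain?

78312 frames

Target frames = source frames × (target rate / source rate) = 163150 × (24)/(50) = 163150 × 12/25 = 78312.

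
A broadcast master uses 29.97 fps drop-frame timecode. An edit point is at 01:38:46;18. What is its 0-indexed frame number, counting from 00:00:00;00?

177620

Complete 10-minute blocks: 9, each 17982 frames → 161838.
Remaining 8 whole minutes in the current block: 1800 + 7 × 1798 = 14386 frames.
Within the current minute: 46 × 30 + 18 − 2 = 1396 (labels ;00/;01 skipped at this minute). Total = 161838 + 14386 + 1396 = 177620.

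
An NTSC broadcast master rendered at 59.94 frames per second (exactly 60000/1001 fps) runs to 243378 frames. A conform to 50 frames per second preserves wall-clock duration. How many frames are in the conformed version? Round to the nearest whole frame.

203018 frames

Frames at target rate = 243378 × (50) / (60000/1001) = 40603563/200 ≈ 203017.815.
Nearest whole frame: 203018.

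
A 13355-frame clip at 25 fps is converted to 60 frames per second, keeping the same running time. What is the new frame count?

Target frames = source frames × (target rate / source rate) = 13355 × (60)/(25) = 13355 × 12/5 = 32052.

32052 frames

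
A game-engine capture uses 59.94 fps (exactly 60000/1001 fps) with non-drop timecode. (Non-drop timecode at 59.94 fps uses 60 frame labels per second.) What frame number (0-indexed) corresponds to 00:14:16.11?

51371

Total seconds to the label: (0 × 3600 + 14 × 60 + 16) = 856.
Frame index = 856 × 60 + 11 = 51371.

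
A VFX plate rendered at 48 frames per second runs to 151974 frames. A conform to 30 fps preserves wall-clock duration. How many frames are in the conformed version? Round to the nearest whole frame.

Frames at target rate = 151974 × (30) / (48) = 379935/4 ≈ 94983.750.
Nearest whole frame: 94984.

94984 frames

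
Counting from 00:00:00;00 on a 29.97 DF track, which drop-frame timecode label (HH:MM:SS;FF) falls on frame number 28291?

Ten DF minutes hold 17982 frames, so frame 28291 lies in block 1 (frames 17982–35963) with 10309 frames into that block.
The block's first minute is 1800 frames and the rest 1798 each; 10309 frames reaches minute 5, so 1 × 18 + 5 × 2 = 28 labels have been skipped so far.
Adding those back, label number 28291 + 28 = 28319 at 30 labels/s is 943 s + 29 f = 0 h 15 min 43 s frame 29, i.e. 00:15:43;29.

00:15:43;29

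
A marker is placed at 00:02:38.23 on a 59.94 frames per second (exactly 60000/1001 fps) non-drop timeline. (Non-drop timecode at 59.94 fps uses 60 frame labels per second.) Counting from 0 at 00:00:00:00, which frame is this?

9503

Total seconds to the label: (0 × 3600 + 2 × 60 + 38) = 158.
Frame index = 158 × 60 + 23 = 9503.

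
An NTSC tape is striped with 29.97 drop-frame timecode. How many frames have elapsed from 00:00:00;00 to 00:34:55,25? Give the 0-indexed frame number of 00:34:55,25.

Complete 10-minute blocks: 3, each 17982 frames → 53946.
Remaining 4 whole minutes in the current block: 1800 + 3 × 1798 = 7194 frames.
Within the current minute: 55 × 30 + 25 − 2 = 1673 (labels ;00/;01 skipped at this minute). Total = 53946 + 7194 + 1673 = 62813.

62813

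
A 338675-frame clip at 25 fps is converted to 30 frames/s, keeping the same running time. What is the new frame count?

406410 frames

Frames at target rate = 338675 × (30) / (25) = 406410.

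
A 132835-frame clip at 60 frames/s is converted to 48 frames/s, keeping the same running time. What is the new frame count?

Target frames = source frames × (target rate / source rate) = 132835 × (48)/(60) = 132835 × 4/5 = 106268.

106268 frames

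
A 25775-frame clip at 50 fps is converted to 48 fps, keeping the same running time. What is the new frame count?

Target frames = source frames × (target rate / source rate) = 25775 × (48)/(50) = 25775 × 24/25 = 24744.

24744 frames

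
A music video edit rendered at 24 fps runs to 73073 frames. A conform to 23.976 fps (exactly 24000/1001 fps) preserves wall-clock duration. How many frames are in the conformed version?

73000 frames

Target frames = source frames × (target rate / source rate) = 73073 × (24000/1001)/(24) = 73073 × 1000/1001 = 73000.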